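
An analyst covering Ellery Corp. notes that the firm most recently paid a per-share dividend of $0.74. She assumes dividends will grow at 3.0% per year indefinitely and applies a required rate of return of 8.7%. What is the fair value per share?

Gordon growth model: P₀ = D₁/(r − g). D₁ = 0.74 × (1 + 0.03) = 0.7622.
P₀ = 0.7622 / (0.087 − 0.03) = 0.7622 / 0.057 = 13.3719

$13.37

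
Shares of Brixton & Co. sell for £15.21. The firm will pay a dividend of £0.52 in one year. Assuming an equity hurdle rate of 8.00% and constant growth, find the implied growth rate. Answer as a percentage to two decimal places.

4.58%

From P₀ = D₁/(r − g), the implied growth is g = r − D₁/P₀.
g = 0.08 − 0.52/15.21 = 0.08 − 0.03419 = 0.04581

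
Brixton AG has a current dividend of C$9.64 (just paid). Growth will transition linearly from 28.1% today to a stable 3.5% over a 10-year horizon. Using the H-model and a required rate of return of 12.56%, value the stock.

C$241.00

H-model: P₀ = D₀[(1+g_L) + H(g_S−g_L)]/(r−g_L), with H = 10/2 = 5.
P₀ = 9.64 × [(1+0.035) + 5×(0.281−0.035)] / (0.1256−0.035)
   = 9.64 × 2.2650 / 0.0906 = 241.0000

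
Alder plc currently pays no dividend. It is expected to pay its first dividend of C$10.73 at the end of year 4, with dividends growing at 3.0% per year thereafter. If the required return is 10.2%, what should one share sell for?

Deferred-dividend DDM. At t=3 the remaining stream is a growing perpetuity with first payment D_4 = 10.73.
V_3 = D_4/(r−g) = 10.73/(0.102−0.03) = 149.0278
P₀ = V_3/(1+r)^3 = 149.0278/(1+0.102)^3 = 111.3583

C$111.36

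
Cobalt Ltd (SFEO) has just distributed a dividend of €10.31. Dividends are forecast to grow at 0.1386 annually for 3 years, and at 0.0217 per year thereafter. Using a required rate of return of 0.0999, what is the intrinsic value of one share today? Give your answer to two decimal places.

€182.59

Two-stage DDM. Project D₁…D_3 at 0.1386, terminal growth 0.0217, discount at r = 0.0999.
D_1 = 11.7390
D_2 = 13.3660
D_3 = 15.2185
Terminal value at t=3: TV = D_4/(r−g) = 15.5488/(0.0999−0.0217) = 198.8332
P₀ = 11.7390/(1+0.0999)^1 + 13.3660/(1+0.0999)^2 + 15.2185/(1+0.0999)^3 + 198.8332/(1+0.0999)^3 = 182.5851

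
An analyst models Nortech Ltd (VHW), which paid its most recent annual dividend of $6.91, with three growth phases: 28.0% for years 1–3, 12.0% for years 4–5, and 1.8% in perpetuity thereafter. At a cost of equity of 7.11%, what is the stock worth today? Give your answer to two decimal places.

$302.34

Three-stage DDM. Project D₁…D_5; terminal Gordon value at t=5 with g = 0.018; discount at r = 0.0711.
D_1 = 8.8448
D_2 = 11.3213
D_3 = 14.4913
D_4 = 16.2303
D_5 = 18.1779
TV_5 = 18.5051/(0.0711−0.018) = 348.4956
P₀ = Σ Dₜ/(1+r)ᵗ + TV_5/(1+r)^5 = 302.3434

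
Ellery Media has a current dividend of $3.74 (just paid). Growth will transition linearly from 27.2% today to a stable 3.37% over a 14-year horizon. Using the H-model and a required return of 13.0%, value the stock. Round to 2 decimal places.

$104.93

H-model: P₀ = D₀[(1+g_L) + H(g_S−g_L)]/(r−g_L), with H = 14/2 = 7.
P₀ = 3.74 × [(1+0.0337) + 7×(0.272−0.0337)] / (0.13−0.0337)
   = 3.74 × 2.7018 / 0.0963 = 104.9297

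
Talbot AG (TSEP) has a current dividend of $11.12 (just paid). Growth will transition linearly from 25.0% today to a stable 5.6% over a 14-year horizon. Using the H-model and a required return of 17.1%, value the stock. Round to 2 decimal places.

H-model: P₀ = D₀[(1+g_L) + H(g_S−g_L)]/(r−g_L), with H = 14/2 = 7.
P₀ = 11.12 × [(1+0.056) + 7×(0.25−0.056)] / (0.171−0.056)
   = 11.12 × 2.4140 / 0.115 = 233.4233

$233.42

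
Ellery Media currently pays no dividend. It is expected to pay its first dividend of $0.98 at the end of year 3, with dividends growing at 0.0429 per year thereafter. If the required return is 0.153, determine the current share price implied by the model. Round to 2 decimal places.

$6.70

Deferred-dividend DDM. At t=2 the remaining stream is a growing perpetuity with first payment D_3 = 0.98.
V_2 = D_3/(r−g) = 0.98/(0.153−0.0429) = 8.9010
P₀ = V_2/(1+r)^2 = 8.9010/(1+0.153)^2 = 6.6955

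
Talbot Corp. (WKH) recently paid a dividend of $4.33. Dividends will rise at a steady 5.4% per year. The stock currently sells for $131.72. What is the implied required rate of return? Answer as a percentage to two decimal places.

Rearranging the constant-growth DDM: r = D₁/P₀ + g.
D₁ = 4.33 × (1 + 0.054) = 4.5638.
r = 4.5638 / 131.72 + 0.054 = 0.03465 + 0.054 = 0.08865

8.86%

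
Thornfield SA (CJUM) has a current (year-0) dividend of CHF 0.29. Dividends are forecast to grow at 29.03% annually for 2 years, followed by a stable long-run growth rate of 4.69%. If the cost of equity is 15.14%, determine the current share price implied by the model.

CHF 4.34

Two-stage DDM. Project D₁…D_2 at 0.2903, terminal growth 0.0469, discount at r = 0.1514.
D_1 = 0.3742
D_2 = 0.4828
Terminal value at t=2: TV = D_3/(r−g) = 0.5055/(0.1514−0.0469) = 4.8369
P₀ = 0.3742/(1+0.1514)^1 + 0.4828/(1+0.1514)^2 + 4.8369/(1+0.1514)^2 = 4.3377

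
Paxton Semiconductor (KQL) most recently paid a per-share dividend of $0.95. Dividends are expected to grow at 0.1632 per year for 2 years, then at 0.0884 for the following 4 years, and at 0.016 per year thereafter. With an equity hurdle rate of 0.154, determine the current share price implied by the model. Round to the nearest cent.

$10.89

Three-stage DDM. Project D₁…D_6; terminal Gordon value at t=6 with g = 0.016; discount at r = 0.154.
D_1 = 1.1050
D_2 = 1.2854
D_3 = 1.3990
D_4 = 1.5227
D_5 = 1.6573
D_6 = 1.8038
TV_6 = 1.8327/(0.154−0.016) = 13.2801
P₀ = Σ Dₜ/(1+r)ᵗ + TV_6/(1+r)^6 = 10.8882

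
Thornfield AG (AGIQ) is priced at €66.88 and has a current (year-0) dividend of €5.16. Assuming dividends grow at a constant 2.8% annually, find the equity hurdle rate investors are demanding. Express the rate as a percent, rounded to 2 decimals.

10.73%

Rearranging the constant-growth DDM: r = D₁/P₀ + g.
D₁ = 5.16 × (1 + 0.028) = 5.3045.
r = 5.3045 / 66.88 + 0.028 = 0.07931 + 0.028 = 0.10731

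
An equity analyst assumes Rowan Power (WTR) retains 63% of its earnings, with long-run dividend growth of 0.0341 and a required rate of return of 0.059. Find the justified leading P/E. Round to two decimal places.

Payout ratio b = 1 − 0.63 = 0.37.
Justified leading P/E = b/(r−g) = 0.37/(0.059−0.0341) = 14.8594

14.86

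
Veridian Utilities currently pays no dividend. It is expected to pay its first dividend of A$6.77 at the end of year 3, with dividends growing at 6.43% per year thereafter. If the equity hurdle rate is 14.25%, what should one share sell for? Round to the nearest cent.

Deferred-dividend DDM. At t=2 the remaining stream is a growing perpetuity with first payment D_3 = 6.77.
V_2 = D_3/(r−g) = 6.77/(0.1425−0.0643) = 86.5729
P₀ = V_2/(1+r)^2 = 86.5729/(1+0.1425)^2 = 66.3238

A$66.32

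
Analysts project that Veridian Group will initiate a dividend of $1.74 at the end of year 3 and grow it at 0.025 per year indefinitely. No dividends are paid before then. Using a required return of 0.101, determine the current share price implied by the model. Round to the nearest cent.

Deferred-dividend DDM. At t=2 the remaining stream is a growing perpetuity with first payment D_3 = 1.74.
V_2 = D_3/(r−g) = 1.74/(0.101−0.025) = 22.8947
P₀ = V_2/(1+r)^2 = 22.8947/(1+0.101)^2 = 18.8869

$18.89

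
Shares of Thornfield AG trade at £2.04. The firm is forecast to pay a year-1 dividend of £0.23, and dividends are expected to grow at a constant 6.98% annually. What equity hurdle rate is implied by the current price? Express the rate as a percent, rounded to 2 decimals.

Rearranging the constant-growth DDM: r = D₁/P₀ + g.
r = 0.2300 / 2.04 + 0.0698 = 0.11275 + 0.0698 = 0.18255

18.25%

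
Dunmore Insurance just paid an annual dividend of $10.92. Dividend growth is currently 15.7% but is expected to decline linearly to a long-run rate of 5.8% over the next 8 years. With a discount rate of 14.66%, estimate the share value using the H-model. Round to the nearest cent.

H-model: P₀ = D₀[(1+g_L) + H(g_S−g_L)]/(r−g_L), with H = 8/2 = 4.
P₀ = 10.92 × [(1+0.058) + 4×(0.157−0.058)] / (0.1466−0.058)
   = 10.92 × 1.4540 / 0.0886 = 179.2063

$179.21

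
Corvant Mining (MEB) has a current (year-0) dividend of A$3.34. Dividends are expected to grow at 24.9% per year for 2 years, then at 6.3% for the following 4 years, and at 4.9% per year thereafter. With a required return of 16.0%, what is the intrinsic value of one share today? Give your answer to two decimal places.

A$45.78

Three-stage DDM. Project D₁…D_6; terminal Gordon value at t=6 with g = 0.049; discount at r = 0.16.
D_1 = 4.1717
D_2 = 5.2104
D_3 = 5.5387
D_4 = 5.8876
D_5 = 6.2585
D_6 = 6.6528
TV_6 = 6.9788/(0.16−0.049) = 62.8719
P₀ = Σ Dₜ/(1+r)ᵗ + TV_6/(1+r)^6 = 45.7841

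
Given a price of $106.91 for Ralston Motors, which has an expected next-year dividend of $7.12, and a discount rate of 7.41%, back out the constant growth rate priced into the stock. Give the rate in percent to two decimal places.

From P₀ = D₁/(r − g), the implied growth is g = r − D₁/P₀.
g = 0.0741 − 7.12/106.91 = 0.0741 − 0.06660 = 0.00750

0.75%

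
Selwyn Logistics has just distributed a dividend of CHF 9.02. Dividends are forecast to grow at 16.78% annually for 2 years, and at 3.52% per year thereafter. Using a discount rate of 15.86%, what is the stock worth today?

CHF 95.13

Two-stage DDM. Project D₁…D_2 at 0.1678, terminal growth 0.0352, discount at r = 0.1586.
D_1 = 10.5336
D_2 = 12.3011
Terminal value at t=2: TV = D_3/(r−g) = 12.7341/(0.1586−0.0352) = 103.1936
P₀ = 10.5336/(1+0.1586)^1 + 12.3011/(1+0.1586)^2 + 103.1936/(1+0.1586)^2 = 95.1305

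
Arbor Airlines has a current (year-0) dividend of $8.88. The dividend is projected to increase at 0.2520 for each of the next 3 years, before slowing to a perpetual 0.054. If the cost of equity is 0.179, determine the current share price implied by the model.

Two-stage DDM. Project D₁…D_3 at 0.252, terminal growth 0.054, discount at r = 0.179.
D_1 = 11.1178
D_2 = 13.9194
D_3 = 17.4271
Terminal value at t=3: TV = D_4/(r−g) = 18.3682/(0.179−0.054) = 146.9456
P₀ = 11.1178/(1+0.179)^1 + 13.9194/(1+0.179)^2 + 17.4271/(1+0.179)^3 + 146.9456/(1+0.179)^3 = 119.7406

$119.74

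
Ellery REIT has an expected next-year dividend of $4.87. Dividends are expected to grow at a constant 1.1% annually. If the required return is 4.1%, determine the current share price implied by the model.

$162.33

Gordon growth model: P₀ = D₁/(r − g), with D₁ = 4.87 given directly.
P₀ = 4.8700 / (0.041 − 0.011) = 4.8700 / 0.03 = 162.3333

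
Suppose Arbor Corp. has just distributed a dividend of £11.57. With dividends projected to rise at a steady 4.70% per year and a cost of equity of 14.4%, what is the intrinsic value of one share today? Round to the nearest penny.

£124.88

Gordon growth model: P₀ = D₁/(r − g). D₁ = 11.57 × (1 + 0.047) = 12.1138.
P₀ = 12.1138 / (0.144 − 0.047) = 12.1138 / 0.097 = 124.8844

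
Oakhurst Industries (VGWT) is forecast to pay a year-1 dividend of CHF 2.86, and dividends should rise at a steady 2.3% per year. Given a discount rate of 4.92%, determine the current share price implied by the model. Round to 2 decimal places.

Gordon growth model: P₀ = D₁/(r − g), with D₁ = 2.86 given directly.
P₀ = 2.8600 / (0.0492 − 0.023) = 2.8600 / 0.0262 = 109.1603

CHF 109.16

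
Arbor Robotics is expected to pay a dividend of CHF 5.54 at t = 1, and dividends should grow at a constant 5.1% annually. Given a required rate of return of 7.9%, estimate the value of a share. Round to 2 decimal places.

Gordon growth model: P₀ = D₁/(r − g), with D₁ = 5.54 given directly.
P₀ = 5.5400 / (0.079 − 0.051) = 5.5400 / 0.028 = 197.8571

CHF 197.86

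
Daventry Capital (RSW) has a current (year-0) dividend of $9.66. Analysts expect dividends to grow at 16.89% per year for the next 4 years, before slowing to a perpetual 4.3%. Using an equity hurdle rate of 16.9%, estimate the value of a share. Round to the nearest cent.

Two-stage DDM. Project D₁…D_4 at 0.1689, terminal growth 0.043, discount at r = 0.169.
D_1 = 11.2916
D_2 = 13.1987
D_3 = 15.4280
D_4 = 18.0338
Terminal value at t=4: TV = D_5/(r−g) = 18.8092/(0.169−0.043) = 149.2796
P₀ = 11.2916/(1+0.169)^1 + 13.1987/(1+0.169)^2 + 15.4280/(1+0.169)^3 + 18.0338/(1+0.169)^4 + 149.2796/(1+0.169)^4 = 118.5677

$118.57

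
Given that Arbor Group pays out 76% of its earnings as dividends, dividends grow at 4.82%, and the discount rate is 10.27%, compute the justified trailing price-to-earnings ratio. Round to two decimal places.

14.62

Justified trailing P/E = b(1+g)/(r−g) = 0.76×(1+0.0482)/(0.1027−0.0482) = 14.6171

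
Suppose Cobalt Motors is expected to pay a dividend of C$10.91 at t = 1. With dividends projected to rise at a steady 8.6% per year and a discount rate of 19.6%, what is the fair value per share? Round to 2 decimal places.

Gordon growth model: P₀ = D₁/(r − g), with D₁ = 10.91 given directly.
P₀ = 10.9100 / (0.196 − 0.086) = 10.9100 / 0.11 = 99.1818

C$99.18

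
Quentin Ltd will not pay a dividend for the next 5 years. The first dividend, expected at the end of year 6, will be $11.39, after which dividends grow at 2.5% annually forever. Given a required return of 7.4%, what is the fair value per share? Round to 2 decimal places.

Deferred-dividend DDM. At t=5 the remaining stream is a growing perpetuity with first payment D_6 = 11.39.
V_5 = D_6/(r−g) = 11.39/(0.074−0.025) = 232.4490
P₀ = V_5/(1+r)^5 = 232.4490/(1+0.074)^5 = 162.6695

$162.67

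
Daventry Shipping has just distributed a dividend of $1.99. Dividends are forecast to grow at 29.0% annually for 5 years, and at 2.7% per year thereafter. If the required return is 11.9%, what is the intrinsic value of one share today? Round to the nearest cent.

Two-stage DDM. Project D₁…D_5 at 0.29, terminal growth 0.027, discount at r = 0.119.
D_1 = 2.5671
D_2 = 3.3116
D_3 = 4.2719
D_4 = 5.5108
D_5 = 7.1089
Terminal value at t=5: TV = D_6/(r−g) = 7.3008/(0.119−0.027) = 79.3568
P₀ = 2.5671/(1+0.119)^1 + 3.3116/(1+0.119)^2 + 4.2719/(1+0.119)^3 + 5.5108/(1+0.119)^4 + 7.1089/(1+0.119)^5 + 79.3568/(1+0.119)^5 = 60.7849

$60.78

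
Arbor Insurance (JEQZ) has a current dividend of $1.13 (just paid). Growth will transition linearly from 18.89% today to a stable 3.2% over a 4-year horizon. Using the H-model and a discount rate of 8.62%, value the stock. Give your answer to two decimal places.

$28.06

H-model: P₀ = D₀[(1+g_L) + H(g_S−g_L)]/(r−g_L), with H = 4/2 = 2.
P₀ = 1.13 × [(1+0.032) + 2×(0.1889−0.032)] / (0.0862−0.032)
   = 1.13 × 1.3458 / 0.0542 = 28.0582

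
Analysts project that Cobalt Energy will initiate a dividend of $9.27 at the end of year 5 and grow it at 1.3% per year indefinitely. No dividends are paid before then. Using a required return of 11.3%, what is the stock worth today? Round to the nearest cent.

Deferred-dividend DDM. At t=4 the remaining stream is a growing perpetuity with first payment D_5 = 9.27.
V_4 = D_5/(r−g) = 9.27/(0.113−0.013) = 92.7000
P₀ = V_4/(1+r)^4 = 92.7000/(1+0.113)^4 = 60.4086

$60.41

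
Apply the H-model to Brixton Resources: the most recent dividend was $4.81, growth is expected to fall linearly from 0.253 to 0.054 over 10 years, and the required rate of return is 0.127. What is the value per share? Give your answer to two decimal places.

H-model: P₀ = D₀[(1+g_L) + H(g_S−g_L)]/(r−g_L), with H = 10/2 = 5.
P₀ = 4.81 × [(1+0.054) + 5×(0.253−0.054)] / (0.127−0.054)
   = 4.81 × 2.0490 / 0.073 = 135.0095

$135.01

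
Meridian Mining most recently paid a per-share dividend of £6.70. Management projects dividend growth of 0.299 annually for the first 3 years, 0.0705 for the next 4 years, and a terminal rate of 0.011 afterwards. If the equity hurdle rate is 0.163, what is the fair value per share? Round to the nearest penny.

Three-stage DDM. Project D₁…D_7; terminal Gordon value at t=7 with g = 0.011; discount at r = 0.163.
D_1 = 8.7033
D_2 = 11.3056
D_3 = 14.6860
D_4 = 15.7213
D_5 = 16.8297
D_6 = 18.0162
D_7 = 19.2863
TV_7 = 19.4985/(0.163−0.011) = 128.2793
P₀ = Σ Dₜ/(1+r)ᵗ + TV_7/(1+r)^7 = 100.2401

£100.24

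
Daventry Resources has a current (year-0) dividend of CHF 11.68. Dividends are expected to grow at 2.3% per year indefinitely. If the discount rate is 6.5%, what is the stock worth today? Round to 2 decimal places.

CHF 284.49

Gordon growth model: P₀ = D₁/(r − g). D₁ = 11.68 × (1 + 0.023) = 11.9486.
P₀ = 11.9486 / (0.065 − 0.023) = 11.9486 / 0.042 = 284.4914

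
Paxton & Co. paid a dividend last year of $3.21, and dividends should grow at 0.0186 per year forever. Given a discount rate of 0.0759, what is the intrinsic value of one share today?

Gordon growth model: P₀ = D₁/(r − g). D₁ = 3.21 × (1 + 0.0186) = 3.2697.
P₀ = 3.2697 / (0.0759 − 0.0186) = 3.2697 / 0.0573 = 57.0629

$57.06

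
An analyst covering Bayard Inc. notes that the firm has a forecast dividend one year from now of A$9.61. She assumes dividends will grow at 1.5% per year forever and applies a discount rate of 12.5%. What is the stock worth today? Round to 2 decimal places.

Gordon growth model: P₀ = D₁/(r − g), with D₁ = 9.61 given directly.
P₀ = 9.6100 / (0.125 − 0.015) = 9.6100 / 0.11 = 87.3636

A$87.36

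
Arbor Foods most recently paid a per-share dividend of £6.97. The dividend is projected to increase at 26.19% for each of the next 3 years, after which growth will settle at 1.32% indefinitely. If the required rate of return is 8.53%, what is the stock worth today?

£182.45

Two-stage DDM. Project D₁…D_3 at 0.2619, terminal growth 0.0132, discount at r = 0.0853.
D_1 = 8.7954
D_2 = 11.0990
D_3 = 14.0058
Terminal value at t=3: TV = D_4/(r−g) = 14.1907/(0.0853−0.0132) = 196.8192
P₀ = 8.7954/(1+0.0853)^1 + 11.0990/(1+0.0853)^2 + 14.0058/(1+0.0853)^3 + 196.8192/(1+0.0853)^3 = 182.4468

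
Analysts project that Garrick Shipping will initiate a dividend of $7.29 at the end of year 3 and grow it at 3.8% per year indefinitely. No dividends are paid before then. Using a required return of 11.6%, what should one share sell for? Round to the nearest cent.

$75.04

Deferred-dividend DDM. At t=2 the remaining stream is a growing perpetuity with first payment D_3 = 7.29.
V_2 = D_3/(r−g) = 7.29/(0.116−0.038) = 93.4615
P₀ = V_2/(1+r)^2 = 93.4615/(1+0.116)^2 = 75.0420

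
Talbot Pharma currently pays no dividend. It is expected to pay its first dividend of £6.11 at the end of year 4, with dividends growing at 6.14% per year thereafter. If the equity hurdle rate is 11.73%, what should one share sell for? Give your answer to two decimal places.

Deferred-dividend DDM. At t=3 the remaining stream is a growing perpetuity with first payment D_4 = 6.11.
V_3 = D_4/(r−g) = 6.11/(0.1173−0.0614) = 109.3023
P₀ = V_3/(1+r)^3 = 109.3023/(1+0.1173)^3 = 78.3646

£78.36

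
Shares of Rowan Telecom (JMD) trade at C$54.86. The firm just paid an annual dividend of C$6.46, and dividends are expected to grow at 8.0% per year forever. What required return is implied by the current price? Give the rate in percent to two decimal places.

20.72%

Rearranging the constant-growth DDM: r = D₁/P₀ + g.
D₁ = 6.46 × (1 + 0.08) = 6.9768.
r = 6.9768 / 54.86 + 0.08 = 0.12717 + 0.08 = 0.20717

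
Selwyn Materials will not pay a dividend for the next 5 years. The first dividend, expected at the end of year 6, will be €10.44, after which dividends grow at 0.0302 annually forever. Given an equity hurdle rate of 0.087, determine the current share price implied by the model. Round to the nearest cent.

Deferred-dividend DDM. At t=5 the remaining stream is a growing perpetuity with first payment D_6 = 10.44.
V_5 = D_6/(r−g) = 10.44/(0.087−0.0302) = 183.8028
P₀ = V_5/(1+r)^5 = 183.8028/(1+0.087)^5 = 121.1168

€121.12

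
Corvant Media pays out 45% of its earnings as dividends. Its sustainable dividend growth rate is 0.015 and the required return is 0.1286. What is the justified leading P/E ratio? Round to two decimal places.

3.96

Justified leading P/E = b/(r−g) = 0.45/(0.1286−0.015) = 3.9613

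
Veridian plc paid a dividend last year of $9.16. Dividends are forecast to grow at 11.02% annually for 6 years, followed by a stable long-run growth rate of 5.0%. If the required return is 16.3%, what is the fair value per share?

Two-stage DDM. Project D₁…D_6 at 0.1102, terminal growth 0.05, discount at r = 0.163.
D_1 = 10.1694
D_2 = 11.2901
D_3 = 12.5343
D_4 = 13.9155
D_5 = 15.4490
D_6 = 17.1515
Terminal value at t=6: TV = D_7/(r−g) = 18.0091/(0.163−0.05) = 159.3726
P₀ = 10.1694/(1+0.163)^1 + 11.2901/(1+0.163)^2 + 12.5343/(1+0.163)^3 + 13.9155/(1+0.163)^4 + 15.4490/(1+0.163)^5 + 17.1515/(1+0.163)^6 + 159.3726/(1+0.163)^6 = 111.2658

$111.27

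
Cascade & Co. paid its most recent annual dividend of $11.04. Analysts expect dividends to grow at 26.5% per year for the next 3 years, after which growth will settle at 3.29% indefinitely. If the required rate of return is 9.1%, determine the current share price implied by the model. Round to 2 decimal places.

Two-stage DDM. Project D₁…D_3 at 0.265, terminal growth 0.0329, discount at r = 0.091.
D_1 = 13.9656
D_2 = 17.6665
D_3 = 22.3481
Terminal value at t=3: TV = D_4/(r−g) = 23.0834/(0.091−0.0329) = 397.3039
P₀ = 13.9656/(1+0.091)^1 + 17.6665/(1+0.091)^2 + 22.3481/(1+0.091)^3 + 397.3039/(1+0.091)^3 = 350.8011

$350.80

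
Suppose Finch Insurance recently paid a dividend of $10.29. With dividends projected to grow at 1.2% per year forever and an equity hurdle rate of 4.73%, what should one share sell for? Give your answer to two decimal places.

Gordon growth model: P₀ = D₁/(r − g). D₁ = 10.29 × (1 + 0.012) = 10.4135.
P₀ = 10.4135 / (0.0473 − 0.012) = 10.4135 / 0.0353 = 294.9994

$295.00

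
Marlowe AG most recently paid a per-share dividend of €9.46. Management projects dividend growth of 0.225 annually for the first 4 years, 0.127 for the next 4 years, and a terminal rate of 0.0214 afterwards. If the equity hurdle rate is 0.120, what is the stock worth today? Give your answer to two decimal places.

Three-stage DDM. Project D₁…D_8; terminal Gordon value at t=8 with g = 0.0214; discount at r = 0.12.
D_1 = 11.5885
D_2 = 14.1959
D_3 = 17.3900
D_4 = 21.3027
D_5 = 24.0082
D_6 = 27.0572
D_7 = 30.4935
D_8 = 34.3662
TV_8 = 35.1016/(0.12−0.0214) = 356.0001
P₀ = Σ Dₜ/(1+r)ᵗ + TV_8/(1+r)^8 = 246.3669

€246.37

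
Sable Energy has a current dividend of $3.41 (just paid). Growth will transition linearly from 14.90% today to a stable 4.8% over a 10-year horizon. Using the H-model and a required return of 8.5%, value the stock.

H-model: P₀ = D₀[(1+g_L) + H(g_S−g_L)]/(r−g_L), with H = 10/2 = 5.
P₀ = 3.41 × [(1+0.048) + 5×(0.149−0.048)] / (0.085−0.048)
   = 3.41 × 1.5530 / 0.037 = 143.1278

$143.13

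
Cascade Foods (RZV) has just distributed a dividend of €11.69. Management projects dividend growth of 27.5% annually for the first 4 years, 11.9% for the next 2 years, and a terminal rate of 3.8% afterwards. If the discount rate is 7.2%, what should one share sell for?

Three-stage DDM. Project D₁…D_6; terminal Gordon value at t=6 with g = 0.038; discount at r = 0.072.
D_1 = 14.9047
D_2 = 19.0036
D_3 = 24.2295
D_4 = 30.8927
D_5 = 34.5689
D_6 = 38.6826
TV_6 = 40.1525/(0.072−0.038) = 1180.9564
P₀ = Σ Dₜ/(1+r)ᵗ + TV_6/(1+r)^6 = 901.5607

€901.56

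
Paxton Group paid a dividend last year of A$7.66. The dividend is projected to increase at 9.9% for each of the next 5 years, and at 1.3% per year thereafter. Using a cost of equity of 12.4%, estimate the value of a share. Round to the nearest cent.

A$98.29

Two-stage DDM. Project D₁…D_5 at 0.099, terminal growth 0.013, discount at r = 0.124.
D_1 = 8.4183
D_2 = 9.2518
D_3 = 10.1677
D_4 = 11.1743
D_5 = 12.2805
Terminal value at t=5: TV = D_6/(r−g) = 12.4402/(0.124−0.013) = 112.0737
P₀ = 8.4183/(1+0.124)^1 + 9.2518/(1+0.124)^2 + 10.1677/(1+0.124)^3 + 11.1743/(1+0.124)^4 + 12.2805/(1+0.124)^5 + 112.0737/(1+0.124)^5 = 98.2890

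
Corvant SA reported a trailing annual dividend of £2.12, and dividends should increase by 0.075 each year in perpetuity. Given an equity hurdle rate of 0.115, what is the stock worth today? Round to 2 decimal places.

£56.97

Gordon growth model: P₀ = D₁/(r − g). D₁ = 2.12 × (1 + 0.075) = 2.2790.
P₀ = 2.2790 / (0.115 − 0.075) = 2.2790 / 0.04 = 56.9750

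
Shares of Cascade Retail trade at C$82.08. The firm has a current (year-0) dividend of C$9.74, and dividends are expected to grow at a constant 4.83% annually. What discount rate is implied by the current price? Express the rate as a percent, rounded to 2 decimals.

Rearranging the constant-growth DDM: r = D₁/P₀ + g.
D₁ = 9.74 × (1 + 0.0483) = 10.2104.
r = 10.2104 / 82.08 + 0.0483 = 0.12440 + 0.0483 = 0.17270

17.27%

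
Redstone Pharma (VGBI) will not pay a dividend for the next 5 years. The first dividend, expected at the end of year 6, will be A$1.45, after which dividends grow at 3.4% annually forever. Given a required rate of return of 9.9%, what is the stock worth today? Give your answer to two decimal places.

A$13.91

Deferred-dividend DDM. At t=5 the remaining stream is a growing perpetuity with first payment D_6 = 1.45.
V_5 = D_6/(r−g) = 1.45/(0.099−0.034) = 22.3077
P₀ = V_5/(1+r)^5 = 22.3077/(1+0.099)^5 = 13.9145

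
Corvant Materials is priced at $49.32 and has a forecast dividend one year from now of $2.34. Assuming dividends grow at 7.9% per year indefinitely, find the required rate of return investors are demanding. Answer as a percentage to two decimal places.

Rearranging the constant-growth DDM: r = D₁/P₀ + g.
r = 2.3400 / 49.32 + 0.079 = 0.04745 + 0.079 = 0.12645

12.64%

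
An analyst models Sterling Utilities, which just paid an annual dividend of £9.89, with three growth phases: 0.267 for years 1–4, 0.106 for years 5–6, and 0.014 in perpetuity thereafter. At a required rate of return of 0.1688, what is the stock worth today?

Three-stage DDM. Project D₁…D_6; terminal Gordon value at t=6 with g = 0.014; discount at r = 0.1688.
D_1 = 12.5306
D_2 = 15.8763
D_3 = 20.1153
D_4 = 25.4861
D_5 = 28.1876
D_6 = 31.1755
TV_6 = 31.6119/(0.1688−0.014) = 204.2114
P₀ = Σ Dₜ/(1+r)ᵗ + TV_6/(1+r)^6 = 153.8497

£153.85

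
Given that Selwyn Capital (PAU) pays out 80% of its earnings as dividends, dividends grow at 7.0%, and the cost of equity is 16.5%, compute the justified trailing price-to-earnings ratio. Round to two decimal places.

Justified trailing P/E = b(1+g)/(r−g) = 0.80×(1+0.07)/(0.165−0.07) = 9.0105

9.01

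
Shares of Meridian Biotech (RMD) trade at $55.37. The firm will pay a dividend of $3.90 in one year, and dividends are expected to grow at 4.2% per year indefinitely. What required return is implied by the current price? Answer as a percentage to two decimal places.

Rearranging the constant-growth DDM: r = D₁/P₀ + g.
r = 3.9000 / 55.37 + 0.042 = 0.07044 + 0.042 = 0.11244

11.24%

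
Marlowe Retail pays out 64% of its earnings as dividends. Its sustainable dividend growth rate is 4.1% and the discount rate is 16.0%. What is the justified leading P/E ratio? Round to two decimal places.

Justified leading P/E = b/(r−g) = 0.64/(0.16−0.041) = 5.3782

5.38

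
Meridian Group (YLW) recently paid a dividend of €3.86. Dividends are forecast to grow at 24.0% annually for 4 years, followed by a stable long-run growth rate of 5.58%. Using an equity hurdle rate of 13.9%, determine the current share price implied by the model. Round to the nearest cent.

Two-stage DDM. Project D₁…D_4 at 0.24, terminal growth 0.0558, discount at r = 0.139.
D_1 = 4.7864
D_2 = 5.9351
D_3 = 7.3596
D_4 = 9.1259
Terminal value at t=4: TV = D_5/(r−g) = 9.6351/(0.139−0.0558) = 115.8064
P₀ = 4.7864/(1+0.139)^1 + 5.9351/(1+0.139)^2 + 7.3596/(1+0.139)^3 + 9.1259/(1+0.139)^4 + 115.8064/(1+0.139)^4 = 87.9878

€87.99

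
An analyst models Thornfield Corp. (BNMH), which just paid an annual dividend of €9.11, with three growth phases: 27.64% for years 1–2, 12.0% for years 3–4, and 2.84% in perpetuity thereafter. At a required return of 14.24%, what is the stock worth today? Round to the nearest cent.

Three-stage DDM. Project D₁…D_4; terminal Gordon value at t=4 with g = 0.0284; discount at r = 0.1424.
D_1 = 11.6280
D_2 = 14.8420
D_3 = 16.6230
D_4 = 18.6178
TV_4 = 19.1465/(0.1424−0.0284) = 167.9520
P₀ = Σ Dₜ/(1+r)ᵗ + TV_4/(1+r)^4 = 142.2395

€142.24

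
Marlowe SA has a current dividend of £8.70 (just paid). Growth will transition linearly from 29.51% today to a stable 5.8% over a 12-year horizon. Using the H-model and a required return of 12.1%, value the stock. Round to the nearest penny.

£342.56

H-model: P₀ = D₀[(1+g_L) + H(g_S−g_L)]/(r−g_L), with H = 12/2 = 6.
P₀ = 8.70 × [(1+0.058) + 6×(0.2951−0.058)] / (0.121−0.058)
   = 8.70 × 2.4806 / 0.063 = 342.5590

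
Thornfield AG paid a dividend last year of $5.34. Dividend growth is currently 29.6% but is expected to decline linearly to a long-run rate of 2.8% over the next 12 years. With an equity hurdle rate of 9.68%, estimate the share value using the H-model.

H-model: P₀ = D₀[(1+g_L) + H(g_S−g_L)]/(r−g_L), with H = 12/2 = 6.
P₀ = 5.34 × [(1+0.028) + 6×(0.296−0.028)] / (0.0968−0.028)
   = 5.34 × 2.6360 / 0.0688 = 204.5965

$204.60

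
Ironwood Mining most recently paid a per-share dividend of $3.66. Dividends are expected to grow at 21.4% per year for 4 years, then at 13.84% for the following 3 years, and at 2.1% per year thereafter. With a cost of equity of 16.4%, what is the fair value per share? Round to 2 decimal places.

$57.63

Three-stage DDM. Project D₁…D_7; terminal Gordon value at t=7 with g = 0.021; discount at r = 0.164.
D_1 = 4.4432
D_2 = 5.3941
D_3 = 6.5484
D_4 = 7.9498
D_5 = 9.0500
D_6 = 10.3026
D_7 = 11.7284
TV_7 = 11.9747/(0.164−0.021) = 83.7395
P₀ = Σ Dₜ/(1+r)ᵗ + TV_7/(1+r)^7 = 57.6338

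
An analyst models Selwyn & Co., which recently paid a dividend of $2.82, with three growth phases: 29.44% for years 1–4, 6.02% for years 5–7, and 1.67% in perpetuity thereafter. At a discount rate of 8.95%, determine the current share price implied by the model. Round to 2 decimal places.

$105.95

Three-stage DDM. Project D₁…D_7; terminal Gordon value at t=7 with g = 0.0167; discount at r = 0.0895.
D_1 = 3.6502
D_2 = 4.7248
D_3 = 6.1158
D_4 = 7.9163
D_5 = 8.3929
D_6 = 8.8981
D_7 = 9.4338
TV_7 = 9.5913/(0.0895−0.0167) = 131.7492
P₀ = Σ Dₜ/(1+r)ᵗ + TV_7/(1+r)^7 = 105.9462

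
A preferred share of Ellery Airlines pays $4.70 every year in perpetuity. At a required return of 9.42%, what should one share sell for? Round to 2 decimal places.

Zero-growth DDM (perpetuity): P₀ = D/r = 4.70 / 0.0942 = 49.8938

$49.89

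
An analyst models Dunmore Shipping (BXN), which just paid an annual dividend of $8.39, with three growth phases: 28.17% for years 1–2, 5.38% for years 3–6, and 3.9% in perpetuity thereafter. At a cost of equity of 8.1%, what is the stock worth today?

$329.53

Three-stage DDM. Project D₁…D_6; terminal Gordon value at t=6 with g = 0.039; discount at r = 0.081.
D_1 = 10.7535
D_2 = 13.7827
D_3 = 14.5242
D_4 = 15.3056
D_5 = 16.1291
D_6 = 16.9968
TV_6 = 17.6597/(0.081−0.039) = 420.4688
P₀ = Σ Dₜ/(1+r)ᵗ + TV_6/(1+r)^6 = 329.5261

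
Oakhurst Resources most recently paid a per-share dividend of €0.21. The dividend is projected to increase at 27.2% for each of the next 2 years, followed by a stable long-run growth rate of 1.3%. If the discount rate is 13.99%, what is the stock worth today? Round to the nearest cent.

€2.58

Two-stage DDM. Project D₁…D_2 at 0.272, terminal growth 0.013, discount at r = 0.1399.
D_1 = 0.2671
D_2 = 0.3398
Terminal value at t=2: TV = D_3/(r−g) = 0.3442/(0.1399−0.013) = 2.7123
P₀ = 0.2671/(1+0.1399)^1 + 0.3398/(1+0.1399)^2 + 2.7123/(1+0.1399)^2 = 2.5832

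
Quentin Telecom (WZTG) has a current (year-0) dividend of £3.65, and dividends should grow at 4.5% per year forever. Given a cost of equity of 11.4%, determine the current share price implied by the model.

Gordon growth model: P₀ = D₁/(r − g). D₁ = 3.65 × (1 + 0.045) = 3.8142.
P₀ = 3.8142 / (0.114 − 0.045) = 3.8142 / 0.069 = 55.2790

£55.28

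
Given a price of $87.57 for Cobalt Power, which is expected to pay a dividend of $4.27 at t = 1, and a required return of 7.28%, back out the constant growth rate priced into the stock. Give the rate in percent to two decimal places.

From P₀ = D₁/(r − g), the implied growth is g = r − D₁/P₀.
g = 0.0728 − 4.27/87.57 = 0.0728 − 0.04876 = 0.02404

2.40%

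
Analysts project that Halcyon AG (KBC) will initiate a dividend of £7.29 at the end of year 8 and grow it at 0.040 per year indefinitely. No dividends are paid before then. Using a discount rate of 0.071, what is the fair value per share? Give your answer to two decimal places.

Deferred-dividend DDM. At t=7 the remaining stream is a growing perpetuity with first payment D_8 = 7.29.
V_7 = D_8/(r−g) = 7.29/(0.071−0.04) = 235.1613
P₀ = V_7/(1+r)^7 = 235.1613/(1+0.071)^7 = 145.4921

£145.49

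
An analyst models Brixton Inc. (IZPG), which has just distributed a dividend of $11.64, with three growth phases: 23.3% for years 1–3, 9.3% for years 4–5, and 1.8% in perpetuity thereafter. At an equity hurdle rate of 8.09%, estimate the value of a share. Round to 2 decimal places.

$366.76

Three-stage DDM. Project D₁…D_5; terminal Gordon value at t=5 with g = 0.018; discount at r = 0.0809.
D_1 = 14.3521
D_2 = 17.6962
D_3 = 21.8194
D_4 = 23.8486
D_5 = 26.0665
TV_5 = 26.5357/(0.0809−0.018) = 421.8710
P₀ = Σ Dₜ/(1+r)ᵗ + TV_5/(1+r)^5 = 366.7647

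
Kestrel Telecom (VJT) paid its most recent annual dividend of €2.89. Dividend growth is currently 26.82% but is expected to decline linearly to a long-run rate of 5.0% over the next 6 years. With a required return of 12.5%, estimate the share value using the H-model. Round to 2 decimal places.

H-model: P₀ = D₀[(1+g_L) + H(g_S−g_L)]/(r−g_L), with H = 6/2 = 3.
P₀ = 2.89 × [(1+0.05) + 3×(0.2682−0.05)] / (0.125−0.05)
   = 2.89 × 1.7046 / 0.075 = 65.6839

€65.68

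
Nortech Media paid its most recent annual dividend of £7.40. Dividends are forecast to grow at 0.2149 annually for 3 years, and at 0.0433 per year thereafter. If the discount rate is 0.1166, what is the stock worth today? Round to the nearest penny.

£162.01

Two-stage DDM. Project D₁…D_3 at 0.2149, terminal growth 0.0433, discount at r = 0.1166.
D_1 = 8.9903
D_2 = 10.9223
D_3 = 13.2695
Terminal value at t=3: TV = D_4/(r−g) = 13.8440/(0.1166−0.0433) = 188.8681
P₀ = 8.9903/(1+0.1166)^1 + 10.9223/(1+0.1166)^2 + 13.2695/(1+0.1166)^3 + 188.8681/(1+0.1166)^3 = 162.0075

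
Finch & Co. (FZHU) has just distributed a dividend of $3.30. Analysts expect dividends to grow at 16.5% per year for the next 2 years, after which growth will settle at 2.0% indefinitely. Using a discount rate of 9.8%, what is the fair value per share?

$55.80

Two-stage DDM. Project D₁…D_2 at 0.165, terminal growth 0.02, discount at r = 0.098.
D_1 = 3.8445
D_2 = 4.4788
Terminal value at t=2: TV = D_3/(r−g) = 4.5684/(0.098−0.02) = 58.5695
P₀ = 3.8445/(1+0.098)^1 + 4.4788/(1+0.098)^2 + 58.5695/(1+0.098)^2 = 55.7974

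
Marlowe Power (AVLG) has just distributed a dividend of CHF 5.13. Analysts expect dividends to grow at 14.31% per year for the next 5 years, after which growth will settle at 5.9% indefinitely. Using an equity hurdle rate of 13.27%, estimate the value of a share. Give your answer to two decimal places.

Two-stage DDM. Project D₁…D_5 at 0.1431, terminal growth 0.059, discount at r = 0.1327.
D_1 = 5.8641
D_2 = 6.7033
D_3 = 7.6625
D_4 = 8.7590
D_5 = 10.0124
Terminal value at t=5: TV = D_6/(r−g) = 10.6031/(0.1327−0.059) = 143.8689
P₀ = 5.8641/(1+0.1327)^1 + 6.7033/(1+0.1327)^2 + 7.6625/(1+0.1327)^3 + 8.7590/(1+0.1327)^4 + 10.0124/(1+0.1327)^5 + 143.8689/(1+0.1327)^5 = 103.5253

CHF 103.53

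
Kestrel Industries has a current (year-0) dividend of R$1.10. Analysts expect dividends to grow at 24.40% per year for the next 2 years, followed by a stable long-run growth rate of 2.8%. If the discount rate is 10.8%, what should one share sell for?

R$20.44

Two-stage DDM. Project D₁…D_2 at 0.244, terminal growth 0.028, discount at r = 0.108.
D_1 = 1.3684
D_2 = 1.7023
Terminal value at t=2: TV = D_3/(r−g) = 1.7500/(0.108−0.028) = 21.8744
P₀ = 1.3684/(1+0.108)^1 + 1.7023/(1+0.108)^2 + 21.8744/(1+0.108)^2 = 20.4395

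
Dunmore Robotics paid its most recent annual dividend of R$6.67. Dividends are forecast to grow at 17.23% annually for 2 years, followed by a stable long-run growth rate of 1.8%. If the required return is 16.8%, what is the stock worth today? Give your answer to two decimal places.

R$59.01

Two-stage DDM. Project D₁…D_2 at 0.1723, terminal growth 0.018, discount at r = 0.168.
D_1 = 7.8192
D_2 = 9.1665
Terminal value at t=2: TV = D_3/(r−g) = 9.3315/(0.168−0.018) = 62.2100
P₀ = 7.8192/(1+0.168)^1 + 9.1665/(1+0.168)^2 + 62.2100/(1+0.168)^2 = 59.0147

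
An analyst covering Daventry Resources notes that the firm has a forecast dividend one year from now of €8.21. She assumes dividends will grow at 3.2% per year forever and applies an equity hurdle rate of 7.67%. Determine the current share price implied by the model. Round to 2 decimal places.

Gordon growth model: P₀ = D₁/(r − g), with D₁ = 8.21 given directly.
P₀ = 8.2100 / (0.0767 − 0.032) = 8.2100 / 0.0447 = 183.6689

€183.67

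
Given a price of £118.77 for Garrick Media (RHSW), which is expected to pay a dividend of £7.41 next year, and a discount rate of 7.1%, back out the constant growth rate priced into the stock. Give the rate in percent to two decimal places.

From P₀ = D₁/(r − g), the implied growth is g = r − D₁/P₀.
g = 0.071 − 7.41/118.77 = 0.071 − 0.06239 = 0.00861

0.86%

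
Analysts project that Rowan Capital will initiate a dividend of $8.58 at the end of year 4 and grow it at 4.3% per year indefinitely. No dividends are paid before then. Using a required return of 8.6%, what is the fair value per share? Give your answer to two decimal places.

$155.79

Deferred-dividend DDM. At t=3 the remaining stream is a growing perpetuity with first payment D_4 = 8.58.
V_3 = D_4/(r−g) = 8.58/(0.086−0.043) = 199.5349
P₀ = V_3/(1+r)^3 = 199.5349/(1+0.086)^3 = 155.7863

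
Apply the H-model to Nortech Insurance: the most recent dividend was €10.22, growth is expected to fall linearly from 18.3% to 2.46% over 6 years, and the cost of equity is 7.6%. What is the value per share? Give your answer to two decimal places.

€298.21

H-model: P₀ = D₀[(1+g_L) + H(g_S−g_L)]/(r−g_L), with H = 6/2 = 3.
P₀ = 10.22 × [(1+0.0246) + 3×(0.183−0.0246)] / (0.076−0.0246)
   = 10.22 × 1.4998 / 0.0514 = 298.2093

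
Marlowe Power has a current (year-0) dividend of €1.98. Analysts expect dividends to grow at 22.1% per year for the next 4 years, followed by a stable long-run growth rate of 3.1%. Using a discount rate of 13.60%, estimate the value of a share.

€35.46

Two-stage DDM. Project D₁…D_4 at 0.221, terminal growth 0.031, discount at r = 0.136.
D_1 = 2.4176
D_2 = 2.9519
D_3 = 3.6042
D_4 = 4.4008
Terminal value at t=4: TV = D_5/(r−g) = 4.5372/(0.136−0.031) = 43.2113
P₀ = 2.4176/(1+0.136)^1 + 2.9519/(1+0.136)^2 + 3.6042/(1+0.136)^3 + 4.4008/(1+0.136)^4 + 43.2113/(1+0.136)^4 = 35.4634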